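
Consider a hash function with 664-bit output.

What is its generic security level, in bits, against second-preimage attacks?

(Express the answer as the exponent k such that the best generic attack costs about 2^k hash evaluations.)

Step 1: The hash has a 664-bit output.
Step 2: Second-preimage resistance means: given a specific input x, it should be infeasible to find a different y with h(y) = h(x).
With a 664-bit output, a generic search for a second preimage costs about 2^664 evaluations (each trial matches the fixed target with probability 2^-664).
Step 3: Security level = 664 bits.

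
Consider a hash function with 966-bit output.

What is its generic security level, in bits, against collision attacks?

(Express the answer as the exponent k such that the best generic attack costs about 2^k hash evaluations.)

Step 1: The hash has a 966-bit output.
Step 2: Collision resistance means it should be infeasible to find any x != y with h(x) = h(y).
By the birthday bound, a generic collision search succeeds after about sqrt(2^966) = 2^(966/2) = 2^483 evaluations.
Step 3: Security level = 483 bits.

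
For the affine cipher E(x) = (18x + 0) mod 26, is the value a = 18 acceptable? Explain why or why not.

Step 1: Compute gcd(18, 26).
Step 2: gcd(18, 26) = 2.
Since gcd = 2 != 1, 18 shares a common factor with 26, so it cannot be used.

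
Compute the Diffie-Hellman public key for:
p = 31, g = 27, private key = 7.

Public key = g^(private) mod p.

Step 1: A = g^a mod p = 27^7 mod 31.
  27^1 mod 31 = 27
  27^2 mod 31 = (27 * 27) mod 31 = 16
  27^3 mod 31 = (16 * 27) mod 31 = 29
  27^4 mod 31 = (29 * 27) mod 31 = 8
  27^5 mod 31 = (8 * 27) mod 31 = 30
  27^6 mod 31 = (30 * 27) mod 31 = 4
  27^7 mod 31 = (4 * 27) mod 31 = 15
Result: A = 15.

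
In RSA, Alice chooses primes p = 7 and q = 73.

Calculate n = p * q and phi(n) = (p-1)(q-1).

Step 1: n = p * q = 7 * 73 = 511.
Step 2: phi(n) = (p-1)(q-1) = 6 * 72 = 432.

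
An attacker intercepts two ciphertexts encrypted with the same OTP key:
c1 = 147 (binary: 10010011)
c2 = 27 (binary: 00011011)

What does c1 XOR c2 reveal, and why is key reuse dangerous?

Step 1: c1 XOR c2 = (m1 XOR k) XOR (m2 XOR k).
Step 2: By XOR associativity/commutativity: = m1 XOR m2 XOR k XOR k = m1 XOR m2.
Step 3: 10010011 XOR 00011011 = 10001000 = 136.
Step 4: The key cancels out! An attacker learns m1 XOR m2 = 136, revealing the relationship between plaintexts.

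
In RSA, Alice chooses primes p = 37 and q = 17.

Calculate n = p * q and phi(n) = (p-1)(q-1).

Step 1: n = p * q = 37 * 17 = 629.
Step 2: phi(n) = (p-1)(q-1) = 36 * 16 = 576.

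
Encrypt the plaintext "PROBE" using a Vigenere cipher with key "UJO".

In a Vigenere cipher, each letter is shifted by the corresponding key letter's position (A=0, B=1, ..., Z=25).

Step 1: Repeat key to match plaintext length:
  Plaintext: PROBE
  Key:       UJOUJ
Step 2: Encrypt each letter:
  P(15) + U(20) = (15+20) mod 26 = 9 = J
  R(17) + J(9) = (17+9) mod 26 = 0 = A
  O(14) + O(14) = (14+14) mod 26 = 2 = C
  B(1) + U(20) = (1+20) mod 26 = 21 = V
  E(4) + J(9) = (4+9) mod 26 = 13 = N
Ciphertext: JACVN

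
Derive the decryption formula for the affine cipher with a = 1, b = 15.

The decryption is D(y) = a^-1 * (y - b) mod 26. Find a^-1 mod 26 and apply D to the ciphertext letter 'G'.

Step 1: Find a^-1, the modular inverse of 1 mod 26.
Step 2: We need 1 * a^-1 = 1 (mod 26).
Step 3: 1 * 1 = 1 = 0 * 26 + 1, so a^-1 = 1.
Step 4: D(y) = 1(y - 15) mod 26.
Step 5: Apply to 'G' (y = 6): D(6) = 1 * (6 - 15) mod 26 = 1 * -9 mod 26 = 17 -> 'R'.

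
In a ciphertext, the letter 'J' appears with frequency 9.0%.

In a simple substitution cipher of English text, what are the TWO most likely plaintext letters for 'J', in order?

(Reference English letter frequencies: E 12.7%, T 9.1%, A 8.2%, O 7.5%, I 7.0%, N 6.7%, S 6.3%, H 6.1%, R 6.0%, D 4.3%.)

Step 1: Observed frequency of 'J' is 9.0%.
Step 2: Compute distances to each reference frequency and sort:
  T (9.1%): difference = 0.1% <-- BEST
  A (8.2%): difference = 0.8% <-- RUNNER-UP
  O (7.5%): difference = 1.5%
  I (7.0%): difference = 2.0%
  N (6.7%): difference = 2.3%
Step 3: Most likely is 'T' (9.1%, diff 0.1%); second most likely is 'A' (8.2%, diff 0.8%).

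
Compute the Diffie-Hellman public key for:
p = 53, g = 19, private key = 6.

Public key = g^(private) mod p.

Step 1: A = g^a mod p = 19^6 mod 53.
  19^1 mod 53 = 19
  19^2 mod 53 = (19 * 19) mod 53 = 43
  19^3 mod 53 = (43 * 19) mod 53 = 22
  19^4 mod 53 = (22 * 19) mod 53 = 47
  19^5 mod 53 = (47 * 19) mod 53 = 45
  19^6 mod 53 = (45 * 19) mod 53 = 7
Result: A = 7.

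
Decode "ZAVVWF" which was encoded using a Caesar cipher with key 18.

Step 1: Reverse the shift by subtracting 18 from each letter position.
  Z (position 25) -> position (25-18) mod 26 = 7 -> H
  A (position 0) -> position (0-18) mod 26 = 8 -> I
  V (position 21) -> position (21-18) mod 26 = 3 -> D
  V (position 21) -> position (21-18) mod 26 = 3 -> D
  W (position 22) -> position (22-18) mod 26 = 4 -> E
  F (position 5) -> position (5-18) mod 26 = 13 -> N
Decrypted message: HIDDEN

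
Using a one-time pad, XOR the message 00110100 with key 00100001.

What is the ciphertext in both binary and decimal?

Step 1: Write out the XOR operation bit by bit:
  Message: 00110100
  Key:     00100001
  XOR:     00010101
Step 2: Convert to decimal: 00010101 = 21.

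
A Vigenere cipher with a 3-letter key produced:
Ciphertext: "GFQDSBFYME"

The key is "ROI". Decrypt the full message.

Step 1: Key 'ROI' has length 3. Extended key: ROIROIROIR
Step 2: Decrypt each position:
  G(6) - R(17) = 15 = P
  F(5) - O(14) = 17 = R
  Q(16) - I(8) = 8 = I
  D(3) - R(17) = 12 = M
  S(18) - O(14) = 4 = E
  B(1) - I(8) = 19 = T
  F(5) - R(17) = 14 = O
  Y(24) - O(14) = 10 = K
  M(12) - I(8) = 4 = E
  E(4) - R(17) = 13 = N
Plaintext: PRIMETOKEN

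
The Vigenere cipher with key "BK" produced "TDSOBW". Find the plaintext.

Step 1: Extend key: BKBKBK
Step 2: Decrypt each letter (c - k) mod 26:
  T(19) - B(1) = (19-1) mod 26 = 18 = S
  D(3) - K(10) = (3-10) mod 26 = 19 = T
  S(18) - B(1) = (18-1) mod 26 = 17 = R
  O(14) - K(10) = (14-10) mod 26 = 4 = E
  B(1) - B(1) = (1-1) mod 26 = 0 = A
  W(22) - K(10) = (22-10) mod 26 = 12 = M
Plaintext: STREAM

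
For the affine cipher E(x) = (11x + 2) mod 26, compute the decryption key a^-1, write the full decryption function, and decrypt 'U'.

Step 1: Find a^-1, the modular inverse of 11 mod 26.
Step 2: We need 11 * a^-1 = 1 (mod 26).
Step 3: 11 * 19 = 209 = 8 * 26 + 1, so a^-1 = 19.
Step 4: D(y) = 19(y - 2) mod 26.
Step 5: Apply to 'U' (y = 20): D(20) = 19 * (20 - 2) mod 26 = 19 * 18 mod 26 = 4 -> 'E'.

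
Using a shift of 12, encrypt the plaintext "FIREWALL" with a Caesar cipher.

Step 1: For each letter, shift forward by 12 positions (mod 26).
  F (position 5) -> position (5+12) mod 26 = 17 -> R
  I (position 8) -> position (8+12) mod 26 = 20 -> U
  R (position 17) -> position (17+12) mod 26 = 3 -> D
  E (position 4) -> position (4+12) mod 26 = 16 -> Q
  W (position 22) -> position (22+12) mod 26 = 8 -> I
  A (position 0) -> position (0+12) mod 26 = 12 -> M
  L (position 11) -> position (11+12) mod 26 = 23 -> X
  L (position 11) -> position (11+12) mod 26 = 23 -> X
Result: RUDQIMXX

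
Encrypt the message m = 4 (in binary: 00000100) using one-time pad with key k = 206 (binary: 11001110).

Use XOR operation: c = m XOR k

Step 1: Write out the XOR operation bit by bit:
  Message: 00000100
  Key:     11001110
  XOR:     11001010
Step 2: Convert to decimal: 11001010 = 202.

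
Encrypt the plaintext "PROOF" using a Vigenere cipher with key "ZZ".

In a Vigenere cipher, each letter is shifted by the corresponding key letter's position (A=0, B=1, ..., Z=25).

Step 1: Repeat key to match plaintext length:
  Plaintext: PROOF
  Key:       ZZZZZ
Step 2: Encrypt each letter:
  P(15) + Z(25) = (15+25) mod 26 = 14 = O
  R(17) + Z(25) = (17+25) mod 26 = 16 = Q
  O(14) + Z(25) = (14+25) mod 26 = 13 = N
  O(14) + Z(25) = (14+25) mod 26 = 13 = N
  F(5) + Z(25) = (5+25) mod 26 = 4 = E
Ciphertext: OQNNE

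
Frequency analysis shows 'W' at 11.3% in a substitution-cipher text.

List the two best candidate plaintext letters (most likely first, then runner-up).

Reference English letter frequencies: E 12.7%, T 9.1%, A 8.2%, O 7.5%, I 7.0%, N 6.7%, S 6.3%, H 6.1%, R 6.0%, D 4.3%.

Step 1: Observed frequency of 'W' is 11.3%.
Step 2: Compute distances to each reference frequency and sort:
  E (12.7%): difference = 1.4% <-- BEST
  T (9.1%): difference = 2.2% <-- RUNNER-UP
  A (8.2%): difference = 3.1%
  O (7.5%): difference = 3.8%
  I (7.0%): difference = 4.3%
Step 3: Most likely is 'E' (12.7%, diff 1.4%); second most likely is 'T' (9.1%, diff 2.2%).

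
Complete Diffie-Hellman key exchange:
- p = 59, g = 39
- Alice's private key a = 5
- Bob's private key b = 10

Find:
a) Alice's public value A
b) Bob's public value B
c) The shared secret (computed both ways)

Step 1: A = g^a mod p = 39^5 mod 59 = 42.
Step 2: B = g^b mod p = 39^10 mod 59 = 53.
Step 3: Alice computes s = B^a mod p = 53^5 mod 59 = 12.
Step 4: Bob computes s = A^b mod p = 42^10 mod 59 = 12.
Both sides agree: shared secret = 12.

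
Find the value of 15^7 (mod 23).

Step 1: Compute 15^7 mod 23 step by step, reducing modulo 23 at each step.
  15^1 mod 23 = 15
  15^2 mod 23 = (15 * 15) mod 23 = 18
  15^3 mod 23 = (18 * 15) mod 23 = 17
  15^4 mod 23 = (17 * 15) mod 23 = 2
  15^5 mod 23 = (2 * 15) mod 23 = 7
  15^6 mod 23 = (7 * 15) mod 23 = 13
  15^7 mod 23 = (13 * 15) mod 23 = 11
Step 2: Result = 11.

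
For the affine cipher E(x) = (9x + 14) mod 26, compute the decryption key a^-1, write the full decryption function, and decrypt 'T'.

Step 1: Find a^-1, the modular inverse of 9 mod 26.
Step 2: We need 9 * a^-1 = 1 (mod 26).
Step 3: 9 * 3 = 27 = 1 * 26 + 1, so a^-1 = 3.
Step 4: D(y) = 3(y - 14) mod 26.
Step 5: Apply to 'T' (y = 19): D(19) = 3 * (19 - 14) mod 26 = 3 * 5 mod 26 = 15 -> 'P'.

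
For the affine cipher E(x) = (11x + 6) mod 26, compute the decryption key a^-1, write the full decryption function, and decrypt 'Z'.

Step 1: Find a^-1, the modular inverse of 11 mod 26.
Step 2: We need 11 * a^-1 = 1 (mod 26).
Step 3: 11 * 19 = 209 = 8 * 26 + 1, so a^-1 = 19.
Step 4: D(y) = 19(y - 6) mod 26.
Step 5: Apply to 'Z' (y = 25): D(25) = 19 * (25 - 6) mod 26 = 19 * 19 mod 26 = 23 -> 'X'.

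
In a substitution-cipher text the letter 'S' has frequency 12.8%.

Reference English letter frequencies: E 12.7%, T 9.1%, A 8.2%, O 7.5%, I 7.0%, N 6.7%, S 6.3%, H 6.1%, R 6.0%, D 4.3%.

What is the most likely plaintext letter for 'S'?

Step 1: The observed frequency is 12.8%.
Step 2: Compare with English frequencies:
  E: 12.7% (difference: 0.1%) <-- closest
  T: 9.1% (difference: 3.7%)
  A: 8.2% (difference: 4.6%)
  O: 7.5% (difference: 5.3%)
  I: 7.0% (difference: 5.8%)
  N: 6.7% (difference: 6.1%)
  S: 6.3% (difference: 6.5%)
  H: 6.1% (difference: 6.7%)
  R: 6.0% (difference: 6.8%)
  D: 4.3% (difference: 8.5%)
Step 3: 'S' most likely represents 'E' (frequency 12.7%).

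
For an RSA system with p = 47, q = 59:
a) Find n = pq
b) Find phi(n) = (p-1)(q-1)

Step 1: n = p * q = 47 * 59 = 2773.
Step 2: phi(n) = (p-1)(q-1) = 46 * 58 = 2668.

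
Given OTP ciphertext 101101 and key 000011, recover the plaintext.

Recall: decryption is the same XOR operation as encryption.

Step 1: XOR ciphertext with key:
  Ciphertext: 101101
  Key:        000011
  XOR:        101110
Step 2: Plaintext = 101110 = 46 in decimal.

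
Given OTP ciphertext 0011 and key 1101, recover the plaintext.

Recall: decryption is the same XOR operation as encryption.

Step 1: XOR ciphertext with key:
  Ciphertext: 0011
  Key:        1101
  XOR:        1110
Step 2: Plaintext = 1110 = 14 in decimal.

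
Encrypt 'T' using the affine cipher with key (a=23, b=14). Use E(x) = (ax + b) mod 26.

Step 1: Convert 'T' to number: x = 19.
Step 2: E(19) = (23 * 19 + 14) mod 26 = 451 mod 26 = 9.
Step 3: Convert 9 back to letter: J.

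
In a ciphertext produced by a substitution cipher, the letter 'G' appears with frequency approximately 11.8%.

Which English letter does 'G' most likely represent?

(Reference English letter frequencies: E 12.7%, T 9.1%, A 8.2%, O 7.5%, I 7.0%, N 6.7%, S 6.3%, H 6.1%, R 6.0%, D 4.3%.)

Step 1: The observed frequency is 11.8%.
Step 2: Compare with English frequencies:
  E: 12.7% (difference: 0.9%) <-- closest
  T: 9.1% (difference: 2.7%)
  A: 8.2% (difference: 3.6%)
  O: 7.5% (difference: 4.3%)
  I: 7.0% (difference: 4.8%)
  N: 6.7% (difference: 5.1%)
  S: 6.3% (difference: 5.5%)
  H: 6.1% (difference: 5.7%)
  R: 6.0% (difference: 5.8%)
  D: 4.3% (difference: 7.5%)
Step 3: 'G' most likely represents 'E' (frequency 12.7%).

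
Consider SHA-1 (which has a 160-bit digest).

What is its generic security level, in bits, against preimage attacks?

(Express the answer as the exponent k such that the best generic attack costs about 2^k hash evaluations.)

Step 1: The hash has a 160-bit output.
Step 2: Preimage resistance means: given a digest h(x), it should be infeasible to find any input that hashes to it.
With a 160-bit output there are 2^160 possible digests, so a generic brute-force preimage search costs about 2^160 evaluations.
Step 3: Security level = 160 bits.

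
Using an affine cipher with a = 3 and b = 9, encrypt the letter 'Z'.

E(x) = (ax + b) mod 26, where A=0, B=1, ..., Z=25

Step 1: Convert 'Z' to number: x = 25.
Step 2: E(25) = (3 * 25 + 9) mod 26 = 84 mod 26 = 6.
Step 3: Convert 6 back to letter: G.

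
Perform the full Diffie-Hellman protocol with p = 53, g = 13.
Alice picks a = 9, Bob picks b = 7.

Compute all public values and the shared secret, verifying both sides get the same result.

Step 1: A = g^a mod p = 13^9 mod 53 = 44.
Step 2: B = g^b mod p = 13^7 mod 53 = 15.
Step 3: Alice computes s = B^a mod p = 15^9 mod 53 = 16.
Step 4: Bob computes s = A^b mod p = 44^7 mod 53 = 16.
Both sides agree: shared secret = 16.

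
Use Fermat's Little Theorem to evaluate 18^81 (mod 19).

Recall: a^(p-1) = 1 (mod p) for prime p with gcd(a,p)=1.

Step 1: Since 19 is prime, by Fermat's Little Theorem: 18^18 = 1 (mod 19).
Step 2: Reduce exponent: 81 mod 18 = 9.
Step 3: So 18^81 = 18^9 (mod 19).
Step 4: 18^9 mod 19 = 18.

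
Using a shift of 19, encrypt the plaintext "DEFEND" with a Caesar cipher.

Step 1: For each letter, shift forward by 19 positions (mod 26).
  D (position 3) -> position (3+19) mod 26 = 22 -> W
  E (position 4) -> position (4+19) mod 26 = 23 -> X
  F (position 5) -> position (5+19) mod 26 = 24 -> Y
  E (position 4) -> position (4+19) mod 26 = 23 -> X
  N (position 13) -> position (13+19) mod 26 = 6 -> G
  D (position 3) -> position (3+19) mod 26 = 22 -> W
Result: WXYXGW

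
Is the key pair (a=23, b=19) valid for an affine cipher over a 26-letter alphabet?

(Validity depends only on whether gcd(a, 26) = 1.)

Step 1: Compute gcd(23, 26).
Step 2: gcd(23, 26) = 1.
Since gcd = 1, 23 is coprime with 26, so it is a valid key.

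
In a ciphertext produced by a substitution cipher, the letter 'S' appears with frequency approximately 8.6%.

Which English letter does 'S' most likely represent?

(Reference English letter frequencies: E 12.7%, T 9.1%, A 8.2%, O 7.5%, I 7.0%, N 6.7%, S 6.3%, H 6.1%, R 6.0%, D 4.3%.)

Step 1: The observed frequency is 8.6%.
Step 2: Compare with English frequencies:
  E: 12.7% (difference: 4.1%)
  T: 9.1% (difference: 0.5%)
  A: 8.2% (difference: 0.4%) <-- closest
  O: 7.5% (difference: 1.1%)
  I: 7.0% (difference: 1.6%)
  N: 6.7% (difference: 1.9%)
  S: 6.3% (difference: 2.3%)
  H: 6.1% (difference: 2.5%)
  R: 6.0% (difference: 2.6%)
  D: 4.3% (difference: 4.3%)
Step 3: 'S' most likely represents 'A' (frequency 8.2%).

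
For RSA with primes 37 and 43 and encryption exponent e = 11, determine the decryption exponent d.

Step 1: n = 37 * 43 = 1591.
Step 2: phi(n) = 36 * 42 = 1512.
Step 3: Find d such that 11 * d = 1 (mod 1512).
Step 4: d = 11^(-1) mod 1512 = 275.
Verification: 11 * 275 = 3025 = 2 * 1512 + 1.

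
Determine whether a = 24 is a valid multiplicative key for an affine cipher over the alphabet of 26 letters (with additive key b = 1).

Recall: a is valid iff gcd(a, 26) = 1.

Step 1: Compute gcd(24, 26).
Step 2: gcd(24, 26) = 2.
Since gcd = 2 != 1, 24 shares a common factor with 26, so it cannot be used.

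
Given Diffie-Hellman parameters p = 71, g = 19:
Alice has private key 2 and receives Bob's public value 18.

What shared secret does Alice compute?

Step 1: s = B^a mod p = 18^2 mod 71.
  18^1 mod 71 = 18
  18^2 mod 71 = (18 * 18) mod 71 = 40
Result: shared secret = 40.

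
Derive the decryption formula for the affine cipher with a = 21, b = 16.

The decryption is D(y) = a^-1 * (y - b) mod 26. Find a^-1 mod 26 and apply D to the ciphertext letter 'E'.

Step 1: Find a^-1, the modular inverse of 21 mod 26.
Step 2: We need 21 * a^-1 = 1 (mod 26).
Step 3: 21 * 5 = 105 = 4 * 26 + 1, so a^-1 = 5.
Step 4: D(y) = 5(y - 16) mod 26.
Step 5: Apply to 'E' (y = 4): D(4) = 5 * (4 - 16) mod 26 = 5 * -12 mod 26 = 18 -> 'S'.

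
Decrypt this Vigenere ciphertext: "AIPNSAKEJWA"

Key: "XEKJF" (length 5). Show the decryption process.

Step 1: Key 'XEKJF' has length 5. Extended key: XEKJFXEKJFX
Step 2: Decrypt each position:
  A(0) - X(23) = 3 = D
  I(8) - E(4) = 4 = E
  P(15) - K(10) = 5 = F
  N(13) - J(9) = 4 = E
  S(18) - F(5) = 13 = N
  A(0) - X(23) = 3 = D
  K(10) - E(4) = 6 = G
  E(4) - K(10) = 20 = U
  J(9) - J(9) = 0 = A
  W(22) - F(5) = 17 = R
  A(0) - X(23) = 3 = D
Plaintext: DEFENDGUARD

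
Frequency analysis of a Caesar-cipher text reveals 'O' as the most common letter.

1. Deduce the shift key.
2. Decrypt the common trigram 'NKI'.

Step 1: In English, 'E' is the most frequent letter (12.7%).
Step 2: The most frequent ciphertext letter is 'O' (position 14).
Step 3: Shift = (14 - 4) mod 26 = 10.
Step 4: Decrypt 'NKI' by shifting back 10:
  N -> D
  K -> A
  I -> Y
Step 5: 'NKI' decrypts to 'DAY'.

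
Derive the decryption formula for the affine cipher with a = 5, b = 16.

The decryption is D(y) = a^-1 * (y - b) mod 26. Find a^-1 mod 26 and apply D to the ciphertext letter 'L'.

Step 1: Find a^-1, the modular inverse of 5 mod 26.
Step 2: We need 5 * a^-1 = 1 (mod 26).
Step 3: 5 * 21 = 105 = 4 * 26 + 1, so a^-1 = 21.
Step 4: D(y) = 21(y - 16) mod 26.
Step 5: Apply to 'L' (y = 11): D(11) = 21 * (11 - 16) mod 26 = 21 * -5 mod 26 = 25 -> 'Z'.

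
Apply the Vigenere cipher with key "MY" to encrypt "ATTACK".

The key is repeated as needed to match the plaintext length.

Step 1: Repeat key to match plaintext length:
  Plaintext: ATTACK
  Key:       MYMYMY
Step 2: Encrypt each letter:
  A(0) + M(12) = (0+12) mod 26 = 12 = M
  T(19) + Y(24) = (19+24) mod 26 = 17 = R
  T(19) + M(12) = (19+12) mod 26 = 5 = F
  A(0) + Y(24) = (0+24) mod 26 = 24 = Y
  C(2) + M(12) = (2+12) mod 26 = 14 = O
  K(10) + Y(24) = (10+24) mod 26 = 8 = I
Ciphertext: MRFYOI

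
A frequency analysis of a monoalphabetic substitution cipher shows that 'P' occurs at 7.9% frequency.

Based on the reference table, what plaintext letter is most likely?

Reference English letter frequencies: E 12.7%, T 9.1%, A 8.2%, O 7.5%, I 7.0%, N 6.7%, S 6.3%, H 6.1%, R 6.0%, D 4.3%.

Step 1: The observed frequency is 7.9%.
Step 2: Compare with English frequencies:
  E: 12.7% (difference: 4.8%)
  T: 9.1% (difference: 1.2%)
  A: 8.2% (difference: 0.3%) <-- closest
  O: 7.5% (difference: 0.4%)
  I: 7.0% (difference: 0.9%)
  N: 6.7% (difference: 1.2%)
  S: 6.3% (difference: 1.6%)
  H: 6.1% (difference: 1.8%)
  R: 6.0% (difference: 1.9%)
  D: 4.3% (difference: 3.6%)
Step 3: 'P' most likely represents 'A' (frequency 8.2%).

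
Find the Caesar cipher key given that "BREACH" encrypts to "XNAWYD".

Step 1: Compare first letters: B (position 1) -> X (position 23).
Step 2: Shift = (23 - 1) mod 26 = 22.
The shift value is 22.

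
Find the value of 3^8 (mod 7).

Step 1: Compute 3^8 mod 7 step by step, reducing modulo 7 at each step.
  3^1 mod 7 = 3
  3^2 mod 7 = (3 * 3) mod 7 = 2
  3^3 mod 7 = (2 * 3) mod 7 = 6
  3^4 mod 7 = (6 * 3) mod 7 = 4
  3^5 mod 7 = (4 * 3) mod 7 = 5
  3^6 mod 7 = (5 * 3) mod 7 = 1
  3^7 mod 7 = (1 * 3) mod 7 = 3
  3^8 mod 7 = (3 * 3) mod 7 = 2
Step 2: Result = 2.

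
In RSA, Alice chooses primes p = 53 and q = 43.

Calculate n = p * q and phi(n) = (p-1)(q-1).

Step 1: n = p * q = 53 * 43 = 2279.
Step 2: phi(n) = (p-1)(q-1) = 52 * 42 = 2184.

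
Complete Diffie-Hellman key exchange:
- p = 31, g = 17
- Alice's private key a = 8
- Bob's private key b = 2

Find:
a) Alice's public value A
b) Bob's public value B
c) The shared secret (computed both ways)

Step 1: A = g^a mod p = 17^8 mod 31 = 18.
Step 2: B = g^b mod p = 17^2 mod 31 = 10.
Step 3: Alice computes s = B^a mod p = 10^8 mod 31 = 14.
Step 4: Bob computes s = A^b mod p = 18^2 mod 31 = 14.
Both sides agree: shared secret = 14.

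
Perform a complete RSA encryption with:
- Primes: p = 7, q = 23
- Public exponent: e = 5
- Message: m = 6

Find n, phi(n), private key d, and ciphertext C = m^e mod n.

Step 1: n = 7 * 23 = 161.
Step 2: phi(n) = (7-1)(23-1) = 6 * 22 = 132.
Step 3: Find d = 5^(-1) mod 132 = 53.
  Verify: 5 * 53 = 265 = 1 (mod 132).
Step 4: C = 6^5 mod 161 = 48.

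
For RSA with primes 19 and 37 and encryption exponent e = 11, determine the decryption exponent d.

Step 1: n = 19 * 37 = 703.
Step 2: phi(n) = 18 * 36 = 648.
Step 3: Find d such that 11 * d = 1 (mod 648).
Step 4: d = 11^(-1) mod 648 = 59.
Verification: 11 * 59 = 649 = 1 * 648 + 1.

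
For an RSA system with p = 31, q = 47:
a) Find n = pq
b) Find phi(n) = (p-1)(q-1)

Step 1: n = p * q = 31 * 47 = 1457.
Step 2: phi(n) = (p-1)(q-1) = 30 * 46 = 1380.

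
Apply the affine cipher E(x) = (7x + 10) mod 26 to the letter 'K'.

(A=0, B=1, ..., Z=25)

Step 1: Convert 'K' to number: x = 10.
Step 2: E(10) = (7 * 10 + 10) mod 26 = 80 mod 26 = 2.
Step 3: Convert 2 back to letter: C.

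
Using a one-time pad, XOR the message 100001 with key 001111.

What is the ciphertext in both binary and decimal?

Step 1: Write out the XOR operation bit by bit:
  Message: 100001
  Key:     001111
  XOR:     101110
Step 2: Convert to decimal: 101110 = 46.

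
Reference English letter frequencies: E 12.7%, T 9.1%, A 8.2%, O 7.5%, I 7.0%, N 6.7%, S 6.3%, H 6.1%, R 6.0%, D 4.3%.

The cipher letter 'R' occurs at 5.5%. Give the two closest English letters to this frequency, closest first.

Step 1: Observed frequency of 'R' is 5.5%.
Step 2: Compute distances to each reference frequency and sort:
  R (6.0%): difference = 0.5% <-- BEST
  H (6.1%): difference = 0.6% <-- RUNNER-UP
  S (6.3%): difference = 0.8%
  N (6.7%): difference = 1.2%
  D (4.3%): difference = 1.2%
Step 3: Most likely is 'R' (6.0%, diff 0.5%); second most likely is 'H' (6.1%, diff 0.6%).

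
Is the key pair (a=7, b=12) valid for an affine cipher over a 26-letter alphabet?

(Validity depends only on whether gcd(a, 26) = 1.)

Step 1: Compute gcd(7, 26).
Step 2: gcd(7, 26) = 1.
Since gcd = 1, 7 is coprime with 26, so it is a valid key.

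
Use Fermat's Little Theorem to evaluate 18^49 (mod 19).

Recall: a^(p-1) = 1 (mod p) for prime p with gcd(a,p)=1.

Step 1: Since 19 is prime, by Fermat's Little Theorem: 18^18 = 1 (mod 19).
Step 2: Reduce exponent: 49 mod 18 = 13.
Step 3: So 18^49 = 18^13 (mod 19).
Step 4: 18^13 mod 19 = 18.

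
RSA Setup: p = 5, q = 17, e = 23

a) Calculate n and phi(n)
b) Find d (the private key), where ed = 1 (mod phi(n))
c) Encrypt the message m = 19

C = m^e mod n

Step 1: n = 5 * 17 = 85.
Step 2: phi(n) = (5-1)(17-1) = 4 * 16 = 64.
Step 3: Find d = 23^(-1) mod 64 = 39.
  Verify: 23 * 39 = 897 = 1 (mod 64).
Step 4: C = 19^23 mod 85 = 9.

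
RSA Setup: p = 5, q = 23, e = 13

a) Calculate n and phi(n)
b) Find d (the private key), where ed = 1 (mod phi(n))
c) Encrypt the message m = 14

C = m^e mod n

Step 1: n = 5 * 23 = 115.
Step 2: phi(n) = (5-1)(23-1) = 4 * 22 = 88.
Step 3: Find d = 13^(-1) mod 88 = 61.
  Verify: 13 * 61 = 793 = 1 (mod 88).
Step 4: C = 14^13 mod 115 = 34.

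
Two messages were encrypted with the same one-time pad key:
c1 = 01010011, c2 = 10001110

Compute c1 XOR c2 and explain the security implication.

Step 1: c1 XOR c2 = (m1 XOR k) XOR (m2 XOR k).
Step 2: By XOR associativity/commutativity: = m1 XOR m2 XOR k XOR k = m1 XOR m2.
Step 3: 01010011 XOR 10001110 = 11011101 = 221.
Step 4: The key cancels out! An attacker learns m1 XOR m2 = 221, revealing the relationship between plaintexts.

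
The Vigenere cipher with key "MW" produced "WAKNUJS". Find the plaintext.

Step 1: Extend key: MWMWMWM
Step 2: Decrypt each letter (c - k) mod 26:
  W(22) - M(12) = (22-12) mod 26 = 10 = K
  A(0) - W(22) = (0-22) mod 26 = 4 = E
  K(10) - M(12) = (10-12) mod 26 = 24 = Y
  N(13) - W(22) = (13-22) mod 26 = 17 = R
  U(20) - M(12) = (20-12) mod 26 = 8 = I
  J(9) - W(22) = (9-22) mod 26 = 13 = N
  S(18) - M(12) = (18-12) mod 26 = 6 = G
Plaintext: KEYRING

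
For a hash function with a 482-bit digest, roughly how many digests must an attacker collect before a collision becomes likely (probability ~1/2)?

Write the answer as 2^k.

Step 1: The birthday paradox gives collision probability ~50% after sqrt(2^n) = 2^(n/2) hashes.
Step 2: For 482-bit output: 2^(482/2) = 2^241.
Step 3: Approximately 2^241 hash computations needed.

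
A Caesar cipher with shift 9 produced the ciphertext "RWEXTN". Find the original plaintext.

Step 1: Reverse the shift by subtracting 9 from each letter position.
  R (position 17) -> position (17-9) mod 26 = 8 -> I
  W (position 22) -> position (22-9) mod 26 = 13 -> N
  E (position 4) -> position (4-9) mod 26 = 21 -> V
  X (position 23) -> position (23-9) mod 26 = 14 -> O
  T (position 19) -> position (19-9) mod 26 = 10 -> K
  N (position 13) -> position (13-9) mod 26 = 4 -> E
Decrypted message: INVOKE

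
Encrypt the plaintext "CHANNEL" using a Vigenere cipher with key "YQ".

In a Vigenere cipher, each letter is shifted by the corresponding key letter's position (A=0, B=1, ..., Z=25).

Step 1: Repeat key to match plaintext length:
  Plaintext: CHANNEL
  Key:       YQYQYQY
Step 2: Encrypt each letter:
  C(2) + Y(24) = (2+24) mod 26 = 0 = A
  H(7) + Q(16) = (7+16) mod 26 = 23 = X
  A(0) + Y(24) = (0+24) mod 26 = 24 = Y
  N(13) + Q(16) = (13+16) mod 26 = 3 = D
  N(13) + Y(24) = (13+24) mod 26 = 11 = L
  E(4) + Q(16) = (4+16) mod 26 = 20 = U
  L(11) + Y(24) = (11+24) mod 26 = 9 = J
Ciphertext: AXYDLUJ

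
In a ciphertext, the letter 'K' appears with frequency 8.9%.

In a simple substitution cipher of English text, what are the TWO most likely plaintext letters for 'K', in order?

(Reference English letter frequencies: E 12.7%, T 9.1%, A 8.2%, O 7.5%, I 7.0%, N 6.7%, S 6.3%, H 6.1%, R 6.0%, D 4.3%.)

Step 1: Observed frequency of 'K' is 8.9%.
Step 2: Compute distances to each reference frequency and sort:
  T (9.1%): difference = 0.2% <-- BEST
  A (8.2%): difference = 0.7% <-- RUNNER-UP
  O (7.5%): difference = 1.4%
  I (7.0%): difference = 1.9%
  N (6.7%): difference = 2.2%
Step 3: Most likely is 'T' (9.1%, diff 0.2%); second most likely is 'A' (8.2%, diff 0.7%).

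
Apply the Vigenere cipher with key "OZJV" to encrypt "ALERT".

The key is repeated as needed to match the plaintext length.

Step 1: Repeat key to match plaintext length:
  Plaintext: ALERT
  Key:       OZJVO
Step 2: Encrypt each letter:
  A(0) + O(14) = (0+14) mod 26 = 14 = O
  L(11) + Z(25) = (11+25) mod 26 = 10 = K
  E(4) + J(9) = (4+9) mod 26 = 13 = N
  R(17) + V(21) = (17+21) mod 26 = 12 = M
  T(19) + O(14) = (19+14) mod 26 = 7 = H
Ciphertext: OKNMH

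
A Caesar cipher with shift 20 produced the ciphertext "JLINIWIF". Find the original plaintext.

Step 1: Reverse the shift by subtracting 20 from each letter position.
  J (position 9) -> position (9-20) mod 26 = 15 -> P
  L (position 11) -> position (11-20) mod 26 = 17 -> R
  I (position 8) -> position (8-20) mod 26 = 14 -> O
  N (position 13) -> position (13-20) mod 26 = 19 -> T
  I (position 8) -> position (8-20) mod 26 = 14 -> O
  W (position 22) -> position (22-20) mod 26 = 2 -> C
  I (position 8) -> position (8-20) mod 26 = 14 -> O
  F (position 5) -> position (5-20) mod 26 = 11 -> L
Decrypted message: PROTOCOL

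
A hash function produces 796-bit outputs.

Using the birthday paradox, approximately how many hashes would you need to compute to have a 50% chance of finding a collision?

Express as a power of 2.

Step 1: The birthday paradox gives collision probability ~50% after sqrt(2^n) = 2^(n/2) hashes.
Step 2: For 796-bit output: 2^(796/2) = 2^398.
Step 3: Approximately 2^398 hash computations needed.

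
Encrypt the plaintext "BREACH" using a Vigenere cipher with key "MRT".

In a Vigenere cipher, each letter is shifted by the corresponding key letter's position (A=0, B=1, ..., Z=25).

Step 1: Repeat key to match plaintext length:
  Plaintext: BREACH
  Key:       MRTMRT
Step 2: Encrypt each letter:
  B(1) + M(12) = (1+12) mod 26 = 13 = N
  R(17) + R(17) = (17+17) mod 26 = 8 = I
  E(4) + T(19) = (4+19) mod 26 = 23 = X
  A(0) + M(12) = (0+12) mod 26 = 12 = M
  C(2) + R(17) = (2+17) mod 26 = 19 = T
  H(7) + T(19) = (7+19) mod 26 = 0 = A
Ciphertext: NIXMTA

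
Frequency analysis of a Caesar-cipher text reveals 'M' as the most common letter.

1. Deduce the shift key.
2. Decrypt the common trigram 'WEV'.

Step 1: In English, 'E' is the most frequent letter (12.7%).
Step 2: The most frequent ciphertext letter is 'M' (position 12).
Step 3: Shift = (12 - 4) mod 26 = 8.
Step 4: Decrypt 'WEV' by shifting back 8:
  W -> O
  E -> W
  V -> N
Step 5: 'WEV' decrypts to 'OWN'.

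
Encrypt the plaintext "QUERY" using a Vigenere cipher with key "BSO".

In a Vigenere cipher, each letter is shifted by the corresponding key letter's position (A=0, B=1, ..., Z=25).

Step 1: Repeat key to match plaintext length:
  Plaintext: QUERY
  Key:       BSOBS
Step 2: Encrypt each letter:
  Q(16) + B(1) = (16+1) mod 26 = 17 = R
  U(20) + S(18) = (20+18) mod 26 = 12 = M
  E(4) + O(14) = (4+14) mod 26 = 18 = S
  R(17) + B(1) = (17+1) mod 26 = 18 = S
  Y(24) + S(18) = (24+18) mod 26 = 16 = Q
Ciphertext: RMSSQ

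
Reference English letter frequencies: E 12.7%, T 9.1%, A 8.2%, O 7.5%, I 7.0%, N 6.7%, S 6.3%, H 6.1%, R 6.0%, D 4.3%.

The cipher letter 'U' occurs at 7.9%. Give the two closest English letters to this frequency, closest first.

Step 1: Observed frequency of 'U' is 7.9%.
Step 2: Compute distances to each reference frequency and sort:
  A (8.2%): difference = 0.3% <-- BEST
  O (7.5%): difference = 0.4% <-- RUNNER-UP
  I (7.0%): difference = 0.9%
  T (9.1%): difference = 1.2%
  N (6.7%): difference = 1.2%
Step 3: Most likely is 'A' (8.2%, diff 0.3%); second most likely is 'O' (7.5%, diff 0.4%).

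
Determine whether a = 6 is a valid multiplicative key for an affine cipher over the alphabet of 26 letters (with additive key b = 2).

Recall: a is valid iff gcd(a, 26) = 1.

Step 1: Compute gcd(6, 26).
Step 2: gcd(6, 26) = 2.
Since gcd = 2 != 1, 6 shares a common factor with 26, so it cannot be used.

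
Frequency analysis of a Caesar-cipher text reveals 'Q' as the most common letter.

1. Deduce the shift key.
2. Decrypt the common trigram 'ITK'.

Step 1: In English, 'E' is the most frequent letter (12.7%).
Step 2: The most frequent ciphertext letter is 'Q' (position 16).
Step 3: Shift = (16 - 4) mod 26 = 12.
Step 4: Decrypt 'ITK' by shifting back 12:
  I -> W
  T -> H
  K -> Y
Step 5: 'ITK' decrypts to 'WHY'.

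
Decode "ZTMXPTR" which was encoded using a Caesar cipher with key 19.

Step 1: Reverse the shift by subtracting 19 from each letter position.
  Z (position 25) -> position (25-19) mod 26 = 6 -> G
  T (position 19) -> position (19-19) mod 26 = 0 -> A
  M (position 12) -> position (12-19) mod 26 = 19 -> T
  X (position 23) -> position (23-19) mod 26 = 4 -> E
  P (position 15) -> position (15-19) mod 26 = 22 -> W
  T (position 19) -> position (19-19) mod 26 = 0 -> A
  R (position 17) -> position (17-19) mod 26 = 24 -> Y
Decrypted message: GATEWAY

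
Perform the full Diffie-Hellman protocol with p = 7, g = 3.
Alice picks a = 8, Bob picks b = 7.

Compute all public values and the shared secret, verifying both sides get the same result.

Step 1: A = g^a mod p = 3^8 mod 7 = 2.
Step 2: B = g^b mod p = 3^7 mod 7 = 3.
Step 3: Alice computes s = B^a mod p = 3^8 mod 7 = 2.
Step 4: Bob computes s = A^b mod p = 2^7 mod 7 = 2.
Both sides agree: shared secret = 2.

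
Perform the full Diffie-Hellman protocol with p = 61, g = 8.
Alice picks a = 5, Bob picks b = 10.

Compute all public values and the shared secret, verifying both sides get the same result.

Step 1: A = g^a mod p = 8^5 mod 61 = 11.
Step 2: B = g^b mod p = 8^10 mod 61 = 60.
Step 3: Alice computes s = B^a mod p = 60^5 mod 61 = 60.
Step 4: Bob computes s = A^b mod p = 11^10 mod 61 = 60.
Both sides agree: shared secret = 60.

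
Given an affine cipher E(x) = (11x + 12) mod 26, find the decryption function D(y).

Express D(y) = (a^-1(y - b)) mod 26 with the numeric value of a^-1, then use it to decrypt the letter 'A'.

Step 1: Find a^-1, the modular inverse of 11 mod 26.
Step 2: We need 11 * a^-1 = 1 (mod 26).
Step 3: 11 * 19 = 209 = 8 * 26 + 1, so a^-1 = 19.
Step 4: D(y) = 19(y - 12) mod 26.
Step 5: Apply to 'A' (y = 0): D(0) = 19 * (0 - 12) mod 26 = 19 * -12 mod 26 = 6 -> 'G'.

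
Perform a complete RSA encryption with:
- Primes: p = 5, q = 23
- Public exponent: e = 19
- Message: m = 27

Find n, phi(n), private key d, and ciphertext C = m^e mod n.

Step 1: n = 5 * 23 = 115.
Step 2: phi(n) = (5-1)(23-1) = 4 * 22 = 88.
Step 3: Find d = 19^(-1) mod 88 = 51.
  Verify: 19 * 51 = 969 = 1 (mod 88).
Step 4: C = 27^19 mod 115 = 78.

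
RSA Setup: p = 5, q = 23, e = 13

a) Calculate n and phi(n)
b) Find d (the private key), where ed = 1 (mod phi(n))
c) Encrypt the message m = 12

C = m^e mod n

Step 1: n = 5 * 23 = 115.
Step 2: phi(n) = (5-1)(23-1) = 4 * 22 = 88.
Step 3: Find d = 13^(-1) mod 88 = 61.
  Verify: 13 * 61 = 793 = 1 (mod 88).
Step 4: C = 12^13 mod 115 = 52.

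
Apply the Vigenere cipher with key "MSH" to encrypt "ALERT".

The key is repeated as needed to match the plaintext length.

Step 1: Repeat key to match plaintext length:
  Plaintext: ALERT
  Key:       MSHMS
Step 2: Encrypt each letter:
  A(0) + M(12) = (0+12) mod 26 = 12 = M
  L(11) + S(18) = (11+18) mod 26 = 3 = D
  E(4) + H(7) = (4+7) mod 26 = 11 = L
  R(17) + M(12) = (17+12) mod 26 = 3 = D
  T(19) + S(18) = (19+18) mod 26 = 11 = L
Ciphertext: MDLDL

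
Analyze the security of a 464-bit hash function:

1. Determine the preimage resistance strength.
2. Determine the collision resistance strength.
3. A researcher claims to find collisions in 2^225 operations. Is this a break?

Step 1: Preimage resistance requires brute-force of 2^464 operations.
Step 2: Collision resistance (birthday bound) = 2^(464/2) = 2^232.
Step 3: The claimed attack costs 2^225 operations.
Step 4: Since 2^225 < 2^232, the claimed attack beats the generic birthday bound, so collision resistance is broken.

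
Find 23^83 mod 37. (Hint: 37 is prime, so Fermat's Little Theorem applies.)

Step 1: Since 37 is prime, by Fermat's Little Theorem: 23^36 = 1 (mod 37).
Step 2: Reduce exponent: 83 mod 36 = 11.
Step 3: So 23^83 = 23^11 (mod 37).
Step 4: 23^11 mod 37 = 29.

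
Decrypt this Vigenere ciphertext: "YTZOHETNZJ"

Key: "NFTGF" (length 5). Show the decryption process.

Step 1: Key 'NFTGF' has length 5. Extended key: NFTGFNFTGF
Step 2: Decrypt each position:
  Y(24) - N(13) = 11 = L
  T(19) - F(5) = 14 = O
  Z(25) - T(19) = 6 = G
  O(14) - G(6) = 8 = I
  H(7) - F(5) = 2 = C
  E(4) - N(13) = 17 = R
  T(19) - F(5) = 14 = O
  N(13) - T(19) = 20 = U
  Z(25) - G(6) = 19 = T
  J(9) - F(5) = 4 = E
Plaintext: LOGICROUTE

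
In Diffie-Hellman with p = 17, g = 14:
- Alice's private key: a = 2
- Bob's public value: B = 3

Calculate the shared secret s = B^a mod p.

Step 1: s = B^a mod p = 3^2 mod 17.
  3^1 mod 17 = 3
  3^2 mod 17 = (3 * 3) mod 17 = 9
Result: shared secret = 9.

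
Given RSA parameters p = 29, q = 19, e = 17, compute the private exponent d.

Step 1: n = 29 * 19 = 551.
Step 2: phi(n) = 28 * 18 = 504.
Step 3: Find d such that 17 * d = 1 (mod 504).
Step 4: d = 17^(-1) mod 504 = 89.
Verification: 17 * 89 = 1513 = 3 * 504 + 1.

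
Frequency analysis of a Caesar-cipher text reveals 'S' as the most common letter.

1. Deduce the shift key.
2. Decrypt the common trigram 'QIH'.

Step 1: In English, 'E' is the most frequent letter (12.7%).
Step 2: The most frequent ciphertext letter is 'S' (position 18).
Step 3: Shift = (18 - 4) mod 26 = 14.
Step 4: Decrypt 'QIH' by shifting back 14:
  Q -> C
  I -> U
  H -> T
Step 5: 'QIH' decrypts to 'CUT'.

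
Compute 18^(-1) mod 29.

Step 1: We need x such that 18 * x = 1 (mod 29).
Step 2: Using the extended Euclidean algorithm or trial:
  18 * 21 = 378 = 13 * 29 + 1.
Step 3: Since 378 mod 29 = 1, the inverse is x = 21.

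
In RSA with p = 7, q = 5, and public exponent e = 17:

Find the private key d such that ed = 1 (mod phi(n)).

Step 1: n = 7 * 5 = 35.
Step 2: phi(n) = 6 * 4 = 24.
Step 3: Find d such that 17 * d = 1 (mod 24).
Step 4: d = 17^(-1) mod 24 = 17.
Verification: 17 * 17 = 289 = 12 * 24 + 1.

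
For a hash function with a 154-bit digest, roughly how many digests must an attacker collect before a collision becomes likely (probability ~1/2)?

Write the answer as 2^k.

Step 1: The birthday paradox gives collision probability ~50% after sqrt(2^n) = 2^(n/2) hashes.
Step 2: For 154-bit output: 2^(154/2) = 2^77.
Step 3: Approximately 2^77 hash computations needed.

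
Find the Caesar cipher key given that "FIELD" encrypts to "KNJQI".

Step 1: Compare first letters: F (position 5) -> K (position 10).
Step 2: Shift = (10 - 5) mod 26 = 5.
The shift value is 5.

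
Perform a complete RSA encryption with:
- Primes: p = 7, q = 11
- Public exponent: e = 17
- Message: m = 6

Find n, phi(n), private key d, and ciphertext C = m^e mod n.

Step 1: n = 7 * 11 = 77.
Step 2: phi(n) = (7-1)(11-1) = 6 * 10 = 60.
Step 3: Find d = 17^(-1) mod 60 = 53.
  Verify: 17 * 53 = 901 = 1 (mod 60).
Step 4: C = 6^17 mod 77 = 41.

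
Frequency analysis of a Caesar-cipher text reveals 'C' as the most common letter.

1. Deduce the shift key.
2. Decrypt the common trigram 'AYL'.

Step 1: In English, 'E' is the most frequent letter (12.7%).
Step 2: The most frequent ciphertext letter is 'C' (position 2).
Step 3: Shift = (2 - 4) mod 26 = 24.
Step 4: Decrypt 'AYL' by shifting back 24:
  A -> C
  Y -> A
  L -> N
Step 5: 'AYL' decrypts to 'CAN'.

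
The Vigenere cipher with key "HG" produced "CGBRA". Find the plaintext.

Step 1: Extend key: HGHGH
Step 2: Decrypt each letter (c - k) mod 26:
  C(2) - H(7) = (2-7) mod 26 = 21 = V
  G(6) - G(6) = (6-6) mod 26 = 0 = A
  B(1) - H(7) = (1-7) mod 26 = 20 = U
  R(17) - G(6) = (17-6) mod 26 = 11 = L
  A(0) - H(7) = (0-7) mod 26 = 19 = T
Plaintext: VAULT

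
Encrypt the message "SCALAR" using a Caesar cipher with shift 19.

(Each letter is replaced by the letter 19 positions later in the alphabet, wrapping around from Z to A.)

Step 1: For each letter, shift forward by 19 positions (mod 26).
  S (position 18) -> position (18+19) mod 26 = 11 -> L
  C (position 2) -> position (2+19) mod 26 = 21 -> V
  A (position 0) -> position (0+19) mod 26 = 19 -> T
  L (position 11) -> position (11+19) mod 26 = 4 -> E
  A (position 0) -> position (0+19) mod 26 = 19 -> T
  R (position 17) -> position (17+19) mod 26 = 10 -> K
Result: LVTETK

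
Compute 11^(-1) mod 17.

Step 1: We need x such that 11 * x = 1 (mod 17).
Step 2: Using the extended Euclidean algorithm or trial:
  11 * 14 = 154 = 9 * 17 + 1.
Step 3: Since 154 mod 17 = 1, the inverse is x = 14.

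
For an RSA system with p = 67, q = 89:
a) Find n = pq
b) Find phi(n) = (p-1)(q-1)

Step 1: n = p * q = 67 * 89 = 5963.
Step 2: phi(n) = (p-1)(q-1) = 66 * 88 = 5808.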